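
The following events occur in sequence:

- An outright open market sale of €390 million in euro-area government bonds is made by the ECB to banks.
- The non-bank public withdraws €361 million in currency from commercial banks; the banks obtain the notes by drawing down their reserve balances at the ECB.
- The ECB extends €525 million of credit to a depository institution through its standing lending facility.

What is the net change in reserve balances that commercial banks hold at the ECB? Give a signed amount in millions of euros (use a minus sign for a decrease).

OMO sale (to banks) €390 million: the buying banks pay out of their reserve balances → −€390M.
Currency withdrawal €361 million: banks swap reserves for currency → −€361M.
Discount-window loan €525 million: the loan is credited to the bank's reserve account → +€525M.
Net: −390 − 361 + 525 = -€226 million.

-€226 million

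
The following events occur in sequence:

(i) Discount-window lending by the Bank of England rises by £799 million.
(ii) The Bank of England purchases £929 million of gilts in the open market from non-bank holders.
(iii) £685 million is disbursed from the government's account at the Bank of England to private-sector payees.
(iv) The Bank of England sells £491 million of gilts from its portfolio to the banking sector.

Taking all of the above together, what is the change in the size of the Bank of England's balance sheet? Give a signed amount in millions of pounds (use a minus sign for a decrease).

Discount-window loan £799 million: a Bank of England asset is acquired → +£799M.
Asset purchase (from non-banks) £929 million: a Bank of England asset is acquired → +£929M.
Government spending £685 million: only the composition of liabilities changes → 0.
OMO sale (to banks) £491 million: a Bank of England asset is shed → −£491M.
Net: 799 + 929 + 0 − 491 = +£1237 million.

+£1237 million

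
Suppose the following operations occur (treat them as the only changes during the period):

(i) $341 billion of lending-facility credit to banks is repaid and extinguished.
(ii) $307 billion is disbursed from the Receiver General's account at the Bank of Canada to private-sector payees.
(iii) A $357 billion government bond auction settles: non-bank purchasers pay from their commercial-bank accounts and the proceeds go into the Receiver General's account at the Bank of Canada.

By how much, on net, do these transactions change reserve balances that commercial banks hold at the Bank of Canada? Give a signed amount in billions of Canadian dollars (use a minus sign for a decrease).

-$391 billion

Bank of Canada balance sheet:
  Assets:      Loans to banks −$341B
  Liabilities: Bank reserves −$391B, Government deposits +$50B
So the change in reserve balances that commercial banks hold at the Bank of Canada is -$391 billion.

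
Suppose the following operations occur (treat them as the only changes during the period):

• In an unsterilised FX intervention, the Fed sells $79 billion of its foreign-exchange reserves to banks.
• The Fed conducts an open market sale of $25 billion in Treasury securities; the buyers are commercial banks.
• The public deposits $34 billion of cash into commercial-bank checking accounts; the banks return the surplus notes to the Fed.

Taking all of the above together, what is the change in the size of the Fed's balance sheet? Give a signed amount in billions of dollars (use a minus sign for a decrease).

Fed balance sheet:
  Assets:      Securities −$25B, Foreign assets −$79B
  Liabilities: Bank reserves −$70B, Currency in circulation −$34B
Change in total Fed assets = -$104 billion.

-$104 billion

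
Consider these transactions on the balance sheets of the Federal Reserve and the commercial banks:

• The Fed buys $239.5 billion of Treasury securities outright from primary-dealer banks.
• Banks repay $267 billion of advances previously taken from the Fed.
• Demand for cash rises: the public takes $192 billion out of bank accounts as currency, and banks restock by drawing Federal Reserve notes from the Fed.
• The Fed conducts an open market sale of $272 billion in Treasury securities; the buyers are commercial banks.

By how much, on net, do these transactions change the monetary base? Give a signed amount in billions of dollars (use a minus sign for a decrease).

-$299.5 billion

OMO purchase (from banks) $239.5 billion: Fed balance sheet expands → +$239.5B.
Discount-window repayment $267 billion: Fed balance sheet contracts → −$267B.
Currency withdrawal $192 billion: just a shift between currency and reserves — both are base money → 0.
OMO sale (to banks) $272 billion: Fed balance sheet contracts → −$272B.
Net: 239.5 − 267 + 0 − 272 = -$299.5 billion.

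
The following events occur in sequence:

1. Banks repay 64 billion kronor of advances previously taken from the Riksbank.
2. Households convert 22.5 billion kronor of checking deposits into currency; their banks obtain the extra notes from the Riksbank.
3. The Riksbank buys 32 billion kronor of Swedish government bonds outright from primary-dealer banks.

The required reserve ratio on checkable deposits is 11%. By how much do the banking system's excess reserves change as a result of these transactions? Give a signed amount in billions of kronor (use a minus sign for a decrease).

Discount-window repayment 64 billion kronor: reserves −64B, deposits 0.
Currency withdrawal 22.5 billion kronor: reserves −22.5B, deposits −22.5B.
OMO purchase (from banks) 32 billion kronor: reserves +32B, deposits 0.
Totals: Δreserves = −54.5B, Δdeposits = −22.5B.
Δrequired reserves = 11% × −22.5B = −2.475B.
Δexcess reserves = Δreserves − Δrequired = −54.5B − (−2.475B) = -52.025 billion.

-52.025 billion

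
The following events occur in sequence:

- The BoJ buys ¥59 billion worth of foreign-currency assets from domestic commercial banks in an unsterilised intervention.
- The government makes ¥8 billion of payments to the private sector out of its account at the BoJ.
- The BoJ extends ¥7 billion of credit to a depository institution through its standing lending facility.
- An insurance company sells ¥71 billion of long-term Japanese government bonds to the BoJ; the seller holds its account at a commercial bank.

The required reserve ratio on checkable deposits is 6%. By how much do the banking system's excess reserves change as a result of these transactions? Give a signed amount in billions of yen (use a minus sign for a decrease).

+¥140.26 billion

FX purchase ¥59 billion: reserves +¥59B, deposits 0.
Government spending ¥8 billion: reserves +¥8B, deposits +¥8B.
Discount-window loan ¥7 billion: reserves +¥7B, deposits 0.
Asset purchase (from non-banks) ¥71 billion: reserves +¥71B, deposits +¥71B.
Totals: Δreserves = +¥145B, Δdeposits = +¥79B.
Δrequired reserves = 6% × +¥79B = +¥4.74B.
Δexcess reserves = Δreserves − Δrequired = +¥145B − (+¥4.74B) = +¥140.26 billion.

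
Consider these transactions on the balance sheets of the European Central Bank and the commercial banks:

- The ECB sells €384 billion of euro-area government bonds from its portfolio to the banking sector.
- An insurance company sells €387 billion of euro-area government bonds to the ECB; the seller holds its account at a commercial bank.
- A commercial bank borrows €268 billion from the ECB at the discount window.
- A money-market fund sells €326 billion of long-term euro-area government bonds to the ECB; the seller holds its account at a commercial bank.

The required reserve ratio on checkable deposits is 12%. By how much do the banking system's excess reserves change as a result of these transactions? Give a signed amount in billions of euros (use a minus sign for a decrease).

OMO sale (to banks) €384 billion: reserves −€384B, deposits 0.
Asset purchase (from non-banks) €387 billion: reserves +€387B, deposits +€387B.
Discount-window loan €268 billion: reserves +€268B, deposits 0.
Asset purchase (from non-banks) €326 billion: reserves +€326B, deposits +€326B.
Totals: Δreserves = +€597B, Δdeposits = +€713B.
Δrequired reserves = 12% × +€713B = +€85.56B.
Δexcess reserves = Δreserves − Δrequired = +€597B − (+€85.56B) = +€511.44 billion.

+€511.44 billion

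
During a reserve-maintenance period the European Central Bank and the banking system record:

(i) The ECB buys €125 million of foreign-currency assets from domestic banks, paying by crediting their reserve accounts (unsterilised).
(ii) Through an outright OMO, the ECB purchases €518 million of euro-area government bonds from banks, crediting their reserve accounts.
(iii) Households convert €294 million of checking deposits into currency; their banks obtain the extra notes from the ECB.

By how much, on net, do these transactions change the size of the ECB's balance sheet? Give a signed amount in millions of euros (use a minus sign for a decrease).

ECB balance sheet:
  Assets:      Securities +€518M, Foreign assets +€125M
  Liabilities: Bank reserves +€349M, Currency in circulation +€294M
Change in total ECB assets = +€643 million.

+€643 million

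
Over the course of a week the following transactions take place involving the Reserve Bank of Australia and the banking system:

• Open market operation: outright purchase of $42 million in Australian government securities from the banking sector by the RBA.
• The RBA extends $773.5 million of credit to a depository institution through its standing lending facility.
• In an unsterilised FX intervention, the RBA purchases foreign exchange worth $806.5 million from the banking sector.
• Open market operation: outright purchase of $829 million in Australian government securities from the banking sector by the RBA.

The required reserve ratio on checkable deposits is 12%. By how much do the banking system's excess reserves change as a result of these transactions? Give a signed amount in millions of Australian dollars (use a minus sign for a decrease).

OMO purchase (from banks) $42 million: reserves +$42M, deposits 0.
Discount-window loan $773.5 million: reserves +$773.5M, deposits 0.
FX purchase $806.5 million: reserves +$806.5M, deposits 0.
OMO purchase (from banks) $829 million: reserves +$829M, deposits 0.
Totals: Δreserves = +$2451M, Δdeposits = 0.
Δrequired reserves = 12% × 0 = 0.
Δexcess reserves = Δreserves − Δrequired = +$2451M − (0) = +$2451 million.

+$2451 million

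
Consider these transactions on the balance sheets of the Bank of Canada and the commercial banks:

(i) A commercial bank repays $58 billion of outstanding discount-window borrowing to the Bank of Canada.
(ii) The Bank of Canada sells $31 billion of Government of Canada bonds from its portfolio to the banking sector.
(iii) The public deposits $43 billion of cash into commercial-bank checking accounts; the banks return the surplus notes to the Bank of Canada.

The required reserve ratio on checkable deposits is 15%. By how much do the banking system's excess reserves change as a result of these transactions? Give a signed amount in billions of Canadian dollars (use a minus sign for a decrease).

-$52.45 billion

Discount-window repayment $58 billion: reserves −$58B, deposits 0.
OMO sale (to banks) $31 billion: reserves −$31B, deposits 0.
Currency deposit $43 billion: reserves +$43B, deposits +$43B.
Totals: Δreserves = −$46B, Δdeposits = +$43B.
Δrequired reserves = 15% × +$43B = +$6.45B.
Δexcess reserves = Δreserves − Δrequired = −$46B − (+$6.45B) = -$52.45 billion.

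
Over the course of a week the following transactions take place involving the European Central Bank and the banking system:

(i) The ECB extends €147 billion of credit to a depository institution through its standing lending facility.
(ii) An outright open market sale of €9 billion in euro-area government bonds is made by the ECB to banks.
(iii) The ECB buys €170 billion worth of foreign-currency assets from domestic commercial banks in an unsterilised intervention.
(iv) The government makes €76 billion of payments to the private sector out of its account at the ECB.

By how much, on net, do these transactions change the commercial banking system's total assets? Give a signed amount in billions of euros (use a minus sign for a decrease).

+€223 billion

ECB balance sheet:
  Assets:      Securities −€9B, Loans to banks +€147B, Foreign assets +€170B
  Liabilities: Bank reserves +€384B, Government deposits −€76B
Commercial banking system:
  Assets:      Reserves at CB +€384B, Securities +€9B, Foreign assets −€170B
  Liabilities: Checkable deposits +€76B, Borrowings from CB +€147B
Change in total bank assets = +€223 billion.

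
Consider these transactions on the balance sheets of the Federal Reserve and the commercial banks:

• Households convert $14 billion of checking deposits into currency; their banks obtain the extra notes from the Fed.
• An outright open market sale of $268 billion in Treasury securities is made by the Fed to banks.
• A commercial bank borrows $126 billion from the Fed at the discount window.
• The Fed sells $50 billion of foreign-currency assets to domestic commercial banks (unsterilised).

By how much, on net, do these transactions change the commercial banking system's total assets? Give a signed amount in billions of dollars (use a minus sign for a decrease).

+$112 billion

Currency withdrawal $14 billion: bank balance sheets shrink → −$14B.
OMO sale (to banks) $268 billion: just an asset swap on bank balance sheets → 0.
Discount-window loan $126 billion: bank balance sheets expand → +$126B.
FX sale $50 billion: just an asset swap on bank balance sheets → 0.
Net: −14 + 0 + 126 + 0 = +$112 billion.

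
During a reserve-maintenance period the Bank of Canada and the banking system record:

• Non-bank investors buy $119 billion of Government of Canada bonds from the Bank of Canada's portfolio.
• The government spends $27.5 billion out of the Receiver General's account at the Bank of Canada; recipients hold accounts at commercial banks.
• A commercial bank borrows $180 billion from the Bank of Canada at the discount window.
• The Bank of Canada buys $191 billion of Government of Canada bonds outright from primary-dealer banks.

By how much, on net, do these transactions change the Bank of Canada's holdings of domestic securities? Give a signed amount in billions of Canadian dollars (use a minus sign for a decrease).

Bank of Canada balance sheet:
  Assets:      Securities +$72B, Loans to banks +$180B
  Liabilities: Bank reserves +$279.5B, Government deposits −$27.5B
So the change in the Bank of Canada's holdings of domestic securities is +$72 billion.

+$72 billion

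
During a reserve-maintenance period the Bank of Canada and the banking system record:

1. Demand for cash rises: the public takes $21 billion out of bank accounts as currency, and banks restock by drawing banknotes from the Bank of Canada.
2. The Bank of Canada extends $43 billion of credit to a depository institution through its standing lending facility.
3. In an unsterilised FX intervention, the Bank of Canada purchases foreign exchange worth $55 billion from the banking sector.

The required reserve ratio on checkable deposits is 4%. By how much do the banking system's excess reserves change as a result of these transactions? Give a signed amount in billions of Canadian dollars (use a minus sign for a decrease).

+$77.84 billion

Currency withdrawal $21 billion: reserves −$21B, deposits −$21B.
Discount-window loan $43 billion: reserves +$43B, deposits 0.
FX purchase $55 billion: reserves +$55B, deposits 0.
Totals: Δreserves = +$77B, Δdeposits = −$21B.
Δrequired reserves = 4% × −$21B = −$0.84B.
Δexcess reserves = Δreserves − Δrequired = +$77B − (−$0.84B) = +$77.84 billion.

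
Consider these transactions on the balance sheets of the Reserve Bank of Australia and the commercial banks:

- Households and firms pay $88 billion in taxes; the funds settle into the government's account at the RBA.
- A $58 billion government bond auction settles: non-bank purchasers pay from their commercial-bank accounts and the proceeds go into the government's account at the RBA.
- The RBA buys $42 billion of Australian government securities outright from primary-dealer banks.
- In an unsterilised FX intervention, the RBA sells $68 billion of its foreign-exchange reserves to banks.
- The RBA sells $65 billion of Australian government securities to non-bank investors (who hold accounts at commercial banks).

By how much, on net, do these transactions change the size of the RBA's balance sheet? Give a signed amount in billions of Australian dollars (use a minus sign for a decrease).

-$91 billion

RBA balance sheet:
  Assets:      Securities −$23B, Foreign assets −$68B
  Liabilities: Bank reserves −$237B, Government deposits +$146B
Commercial banking system:
  Assets:      Reserves at CB −$237B, Securities −$42B, Foreign assets +$68B
  Liabilities: Checkable deposits −$211B
Change in total RBA assets = -$91 billion.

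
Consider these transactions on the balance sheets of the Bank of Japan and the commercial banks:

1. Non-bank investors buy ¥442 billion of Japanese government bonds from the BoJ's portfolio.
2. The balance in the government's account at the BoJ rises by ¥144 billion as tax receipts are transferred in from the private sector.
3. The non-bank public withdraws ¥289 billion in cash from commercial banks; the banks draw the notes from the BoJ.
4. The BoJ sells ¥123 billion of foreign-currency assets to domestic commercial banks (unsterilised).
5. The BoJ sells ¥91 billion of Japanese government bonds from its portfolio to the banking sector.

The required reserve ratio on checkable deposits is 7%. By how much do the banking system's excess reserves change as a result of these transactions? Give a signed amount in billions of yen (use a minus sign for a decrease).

-¥1027.75 billion

Asset sale (to non-banks) ¥442 billion: reserves −¥442B, deposits −¥442B.
Government account inflow ¥144 billion: reserves −¥144B, deposits −¥144B.
Currency withdrawal ¥289 billion: reserves −¥289B, deposits −¥289B.
FX sale ¥123 billion: reserves −¥123B, deposits 0.
OMO sale (to banks) ¥91 billion: reserves −¥91B, deposits 0.
Totals: Δreserves = −¥1089B, Δdeposits = −¥875B.
Δrequired reserves = 7% × −¥875B = −¥61.25B.
Δexcess reserves = Δreserves − Δrequired = −¥1089B − (−¥61.25B) = -¥1027.75 billion.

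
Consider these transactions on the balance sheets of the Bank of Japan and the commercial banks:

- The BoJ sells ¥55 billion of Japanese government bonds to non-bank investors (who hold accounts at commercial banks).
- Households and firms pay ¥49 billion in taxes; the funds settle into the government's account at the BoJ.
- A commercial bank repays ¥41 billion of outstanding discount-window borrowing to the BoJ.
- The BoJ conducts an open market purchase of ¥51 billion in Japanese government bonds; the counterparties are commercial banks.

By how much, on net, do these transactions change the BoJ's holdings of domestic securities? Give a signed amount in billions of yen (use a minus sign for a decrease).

-¥4 billion

Asset sale (to non-banks) ¥55 billion: securities removed from the BoJ's portfolio → −¥55B.
Government account inflow ¥49 billion: the BoJ's securities portfolio is untouched → 0.
Discount-window repayment ¥41 billion: the BoJ's securities portfolio is untouched → 0.
OMO purchase (from banks) ¥51 billion: securities added to the BoJ's portfolio → +¥51B.
Net: −55 + 0 + 0 + 51 = -¥4 billion.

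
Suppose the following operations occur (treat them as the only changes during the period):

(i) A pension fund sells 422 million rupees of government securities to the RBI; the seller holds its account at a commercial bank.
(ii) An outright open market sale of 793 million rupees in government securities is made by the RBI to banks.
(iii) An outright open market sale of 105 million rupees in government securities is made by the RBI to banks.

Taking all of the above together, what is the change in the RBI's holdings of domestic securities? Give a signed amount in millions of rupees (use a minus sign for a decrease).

-476 million

Asset purchase (from non-banks) 422 million rupees: securities added to the RBI's portfolio → +422M.
OMO sale (to banks) 793 million rupees: securities removed from the RBI's portfolio → −793M.
OMO sale (to banks) 105 million rupees: securities removed from the RBI's portfolio → −105M.
Net: 422 − 793 − 105 = -476 million.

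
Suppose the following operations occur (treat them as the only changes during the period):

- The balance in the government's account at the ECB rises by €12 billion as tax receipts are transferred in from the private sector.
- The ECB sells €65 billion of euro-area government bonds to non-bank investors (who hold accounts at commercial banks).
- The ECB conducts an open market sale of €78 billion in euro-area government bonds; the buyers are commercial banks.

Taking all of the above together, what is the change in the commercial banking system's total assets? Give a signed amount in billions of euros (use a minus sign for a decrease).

-€77 billion

Government account inflow €12 billion: bank balance sheets shrink → −€12B.
Asset sale (to non-banks) €65 billion: bank balance sheets shrink → −€65B.
OMO sale (to banks) €78 billion: just an asset swap on bank balance sheets → 0.
Net: −12 − 65 + 0 = -€77 billion.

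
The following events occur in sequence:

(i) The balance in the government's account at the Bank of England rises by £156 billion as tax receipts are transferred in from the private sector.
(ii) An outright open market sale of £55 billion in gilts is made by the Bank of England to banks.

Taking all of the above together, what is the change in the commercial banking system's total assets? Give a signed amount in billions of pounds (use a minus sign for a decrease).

-£156 billion

Bank of England balance sheet:
  Assets:      Securities −£55B
  Liabilities: Bank reserves −£211B, Government deposits +£156B
Commercial banking system:
  Assets:      Reserves at CB −£211B, Securities +£55B
  Liabilities: Checkable deposits −£156B
Change in total bank assets = -£156 billion.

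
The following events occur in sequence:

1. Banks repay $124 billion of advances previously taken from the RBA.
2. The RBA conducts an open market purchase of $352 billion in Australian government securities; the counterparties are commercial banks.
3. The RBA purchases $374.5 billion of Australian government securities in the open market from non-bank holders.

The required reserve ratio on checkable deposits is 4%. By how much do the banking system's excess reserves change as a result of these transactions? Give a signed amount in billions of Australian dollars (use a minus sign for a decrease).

Discount-window repayment $124 billion: reserves −$124B, deposits 0.
OMO purchase (from banks) $352 billion: reserves +$352B, deposits 0.
Asset purchase (from non-banks) $374.5 billion: reserves +$374.5B, deposits +$374.5B.
Totals: Δreserves = +$602.5B, Δdeposits = +$374.5B.
Δrequired reserves = 4% × +$374.5B = +$14.98B.
Δexcess reserves = Δreserves − Δrequired = +$602.5B − (+$14.98B) = +$587.52 billion.

+$587.52 billion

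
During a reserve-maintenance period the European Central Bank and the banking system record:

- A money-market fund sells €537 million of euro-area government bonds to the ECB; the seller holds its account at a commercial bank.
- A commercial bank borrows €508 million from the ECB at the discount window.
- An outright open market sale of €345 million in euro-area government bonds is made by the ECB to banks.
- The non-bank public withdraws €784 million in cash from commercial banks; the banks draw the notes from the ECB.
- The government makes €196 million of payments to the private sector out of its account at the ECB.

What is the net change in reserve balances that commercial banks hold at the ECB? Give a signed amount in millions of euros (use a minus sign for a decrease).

ECB balance sheet:
  Assets:      Securities +€192M, Loans to banks +€508M
  Liabilities: Bank reserves +€112M, Currency in circulation +€784M, Government deposits −€196M
Commercial banking system:
  Assets:      Reserves at CB +€112M, Securities +€345M
  Liabilities: Checkable deposits −€51M, Borrowings from CB +€508M
So the change in reserve balances that commercial banks hold at the ECB is +€112 million.

+€112 million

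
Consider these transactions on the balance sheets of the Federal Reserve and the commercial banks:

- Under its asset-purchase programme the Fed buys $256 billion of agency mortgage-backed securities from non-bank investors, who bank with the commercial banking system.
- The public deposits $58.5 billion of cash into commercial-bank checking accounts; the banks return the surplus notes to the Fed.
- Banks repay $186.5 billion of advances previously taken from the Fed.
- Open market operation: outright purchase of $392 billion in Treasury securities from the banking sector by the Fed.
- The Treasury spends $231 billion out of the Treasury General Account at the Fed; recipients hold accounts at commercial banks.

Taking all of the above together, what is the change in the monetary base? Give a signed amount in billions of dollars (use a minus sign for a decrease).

Fed balance sheet:
  Assets:      Securities +$648B, Loans to banks −$186.5B
  Liabilities: Bank reserves +$751B, Currency in circulation −$58.5B, Government deposits −$231B
Monetary base = currency + reserves: −$58.5B + (+$751B) = +$692.5 billion.

+$692.5 billion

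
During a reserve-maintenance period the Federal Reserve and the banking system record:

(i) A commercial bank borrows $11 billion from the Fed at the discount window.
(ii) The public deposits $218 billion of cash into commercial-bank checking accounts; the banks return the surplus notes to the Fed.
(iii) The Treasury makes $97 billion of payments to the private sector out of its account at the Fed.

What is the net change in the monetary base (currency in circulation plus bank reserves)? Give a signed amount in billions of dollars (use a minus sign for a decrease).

Fed balance sheet:
  Assets:      Loans to banks +$11B
  Liabilities: Bank reserves +$326B, Currency in circulation −$218B, Government deposits −$97B
Commercial banking system:
  Assets:      Reserves at CB +$326B
  Liabilities: Checkable deposits +$315B, Borrowings from CB +$11B
Monetary base = currency + reserves: −$218B + (+$326B) = +$108 billion.

+$108 billion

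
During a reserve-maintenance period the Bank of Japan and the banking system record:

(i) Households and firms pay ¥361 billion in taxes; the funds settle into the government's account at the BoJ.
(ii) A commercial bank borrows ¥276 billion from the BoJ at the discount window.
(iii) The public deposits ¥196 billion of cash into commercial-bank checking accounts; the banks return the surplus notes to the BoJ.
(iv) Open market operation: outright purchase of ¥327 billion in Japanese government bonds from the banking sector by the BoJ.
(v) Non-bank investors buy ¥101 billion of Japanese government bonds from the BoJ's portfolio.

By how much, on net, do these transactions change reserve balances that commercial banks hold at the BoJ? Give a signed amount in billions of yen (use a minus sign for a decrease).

+¥337 billion

Government account inflow ¥361 billion: funds move from bank reserves into the government account → −¥361B.
Discount-window loan ¥276 billion: the loan is credited to the bank's reserve account → +¥276B.
Currency deposit ¥196 billion: returned notes are swapped for reserve credit → +¥196B.
OMO purchase (from banks) ¥327 billion: the BoJ pays by crediting reserve accounts → +¥327B.
Asset sale (to non-banks) ¥101 billion: the non-bank buyers' banks settle from reserves → −¥101B.
Net: −361 + 276 + 196 + 327 − 101 = +¥337 billion.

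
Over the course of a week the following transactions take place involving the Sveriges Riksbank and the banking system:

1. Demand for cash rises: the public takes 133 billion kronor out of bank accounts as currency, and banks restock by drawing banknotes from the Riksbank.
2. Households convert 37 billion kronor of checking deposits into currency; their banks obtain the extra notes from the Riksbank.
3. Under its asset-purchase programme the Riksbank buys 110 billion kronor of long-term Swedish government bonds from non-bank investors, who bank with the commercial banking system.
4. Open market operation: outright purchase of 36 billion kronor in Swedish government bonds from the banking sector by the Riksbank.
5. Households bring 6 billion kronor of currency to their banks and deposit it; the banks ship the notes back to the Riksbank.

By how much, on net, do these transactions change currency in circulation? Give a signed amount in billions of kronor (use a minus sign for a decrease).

+164 billion

Currency withdrawal 133 billion kronor: notes leave the central bank → +133B.
Currency withdrawal 37 billion kronor: notes leave the central bank → +37B.
Asset purchase (from non-banks) 110 billion kronor: no currency enters or leaves circulation → 0.
OMO purchase (from banks) 36 billion kronor: no currency enters or leaves circulation → 0.
Currency deposit 6 billion kronor: notes return to the central bank → −6B.
Net: 133 + 37 + 0 + 0 − 6 = +164 billion.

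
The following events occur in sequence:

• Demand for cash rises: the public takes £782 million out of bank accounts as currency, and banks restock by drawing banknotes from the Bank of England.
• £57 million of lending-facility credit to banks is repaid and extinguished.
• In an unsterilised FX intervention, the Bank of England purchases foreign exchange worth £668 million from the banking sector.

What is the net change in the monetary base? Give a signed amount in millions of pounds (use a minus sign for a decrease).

+£611 million

Bank of England balance sheet:
  Assets:      Loans to banks −£57M, Foreign assets +£668M
  Liabilities: Bank reserves −£171M, Currency in circulation +£782M
Monetary base = currency + reserves: +£782M + (−£171M) = +£611 million.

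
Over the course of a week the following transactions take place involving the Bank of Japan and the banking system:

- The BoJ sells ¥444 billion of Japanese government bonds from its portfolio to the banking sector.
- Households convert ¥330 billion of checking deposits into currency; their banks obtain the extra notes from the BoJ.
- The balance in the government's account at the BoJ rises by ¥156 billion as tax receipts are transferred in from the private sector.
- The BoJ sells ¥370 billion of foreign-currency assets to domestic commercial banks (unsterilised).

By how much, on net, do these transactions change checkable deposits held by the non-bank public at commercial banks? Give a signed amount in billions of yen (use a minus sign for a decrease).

OMO sale (to banks) ¥444 billion: the counterparty is a bank, so public deposits are unchanged → 0.
Currency withdrawal ¥330 billion: non-bank counterparties' bank balances fall → −¥330B.
Government account inflow ¥156 billion: non-bank counterparties' bank balances fall → −¥156B.
FX sale ¥370 billion: the counterparty is a bank, so public deposits are unchanged → 0.
Net: 0 − 330 − 156 + 0 = -¥486 billion.

-¥486 billion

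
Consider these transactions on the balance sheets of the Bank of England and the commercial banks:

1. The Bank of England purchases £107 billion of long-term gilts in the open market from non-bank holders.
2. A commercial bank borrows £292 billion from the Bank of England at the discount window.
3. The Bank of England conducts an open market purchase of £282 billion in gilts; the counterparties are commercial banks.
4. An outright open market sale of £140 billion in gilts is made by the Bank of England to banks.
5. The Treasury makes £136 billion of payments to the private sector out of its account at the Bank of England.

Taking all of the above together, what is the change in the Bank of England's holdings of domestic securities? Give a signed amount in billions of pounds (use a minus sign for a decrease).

+£249 billion

Asset purchase (from non-banks) £107 billion: securities added to the Bank of England's portfolio → +£107B.
Discount-window loan £292 billion: the Bank of England's securities portfolio is untouched → 0.
OMO purchase (from banks) £282 billion: securities added to the Bank of England's portfolio → +£282B.
OMO sale (to banks) £140 billion: securities removed from the Bank of England's portfolio → −£140B.
Government spending £136 billion: the Bank of England's securities portfolio is untouched → 0.
Net: 107 + 0 + 282 − 140 + 0 = +£249 billion.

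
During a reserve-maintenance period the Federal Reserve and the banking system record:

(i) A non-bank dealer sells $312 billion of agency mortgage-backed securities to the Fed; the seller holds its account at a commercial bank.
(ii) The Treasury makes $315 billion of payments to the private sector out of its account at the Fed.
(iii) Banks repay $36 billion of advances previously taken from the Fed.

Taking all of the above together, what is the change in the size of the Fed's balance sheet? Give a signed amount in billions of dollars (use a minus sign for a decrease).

Asset purchase (from non-banks) $312 billion: a Fed asset is acquired → +$312B.
Government spending $315 billion: only the composition of liabilities changes → 0.
Discount-window repayment $36 billion: a Fed asset is shed → −$36B.
Net: 312 + 0 − 36 = +$276 billion.

+$276 billion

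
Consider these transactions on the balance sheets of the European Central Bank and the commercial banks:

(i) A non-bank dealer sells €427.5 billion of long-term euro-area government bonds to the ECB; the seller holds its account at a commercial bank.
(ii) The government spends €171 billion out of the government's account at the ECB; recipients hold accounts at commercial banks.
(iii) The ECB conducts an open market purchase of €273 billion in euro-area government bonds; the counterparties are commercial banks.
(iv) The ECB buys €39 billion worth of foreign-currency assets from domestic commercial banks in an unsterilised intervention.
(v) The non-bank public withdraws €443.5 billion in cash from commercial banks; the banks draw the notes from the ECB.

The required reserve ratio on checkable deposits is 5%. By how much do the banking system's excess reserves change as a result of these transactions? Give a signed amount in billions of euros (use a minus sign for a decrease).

Asset purchase (from non-banks) €427.5 billion: reserves +€427.5B, deposits +€427.5B.
Government spending €171 billion: reserves +€171B, deposits +€171B.
OMO purchase (from banks) €273 billion: reserves +€273B, deposits 0.
FX purchase €39 billion: reserves +€39B, deposits 0.
Currency withdrawal €443.5 billion: reserves −€443.5B, deposits −€443.5B.
Totals: Δreserves = +€467B, Δdeposits = +€155B.
Δrequired reserves = 5% × +€155B = +€7.75B.
Δexcess reserves = Δreserves − Δrequired = +€467B − (+€7.75B) = +€459.25 billion.

+€459.25 billion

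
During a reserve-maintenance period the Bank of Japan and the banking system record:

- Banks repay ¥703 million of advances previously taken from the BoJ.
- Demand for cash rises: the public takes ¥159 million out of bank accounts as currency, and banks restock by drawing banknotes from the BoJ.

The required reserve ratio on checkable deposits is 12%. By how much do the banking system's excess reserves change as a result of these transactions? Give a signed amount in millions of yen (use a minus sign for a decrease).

-¥842.92 million

Discount-window repayment ¥703 million: reserves −¥703M, deposits 0.
Currency withdrawal ¥159 million: reserves −¥159M, deposits −¥159M.
Totals: Δreserves = −¥862M, Δdeposits = −¥159M.
Δrequired reserves = 12% × −¥159M = −¥19.08M.
Δexcess reserves = Δreserves − Δrequired = −¥862M − (−¥19.08M) = -¥842.92 million.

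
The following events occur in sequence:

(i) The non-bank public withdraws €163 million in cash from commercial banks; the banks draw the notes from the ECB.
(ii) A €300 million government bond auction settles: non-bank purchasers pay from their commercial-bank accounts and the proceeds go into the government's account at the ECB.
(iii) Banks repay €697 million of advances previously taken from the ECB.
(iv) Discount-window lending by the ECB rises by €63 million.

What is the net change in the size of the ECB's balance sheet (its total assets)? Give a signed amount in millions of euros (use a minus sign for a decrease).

-€634 million

Currency withdrawal €163 million: only the composition of liabilities changes → 0.
Government account inflow €300 million: only the composition of liabilities changes → 0.
Discount-window repayment €697 million: an ECB asset is shed → −€697M.
Discount-window loan €63 million: an ECB asset is acquired → +€63M.
Net: 0 + 0 − 697 + 63 = -€634 million.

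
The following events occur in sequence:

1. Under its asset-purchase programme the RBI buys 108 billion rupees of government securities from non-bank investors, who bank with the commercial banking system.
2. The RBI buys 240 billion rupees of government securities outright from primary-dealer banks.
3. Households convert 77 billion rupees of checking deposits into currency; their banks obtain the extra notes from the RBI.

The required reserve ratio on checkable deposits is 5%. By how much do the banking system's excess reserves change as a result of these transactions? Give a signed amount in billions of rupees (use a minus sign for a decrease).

Asset purchase (from non-banks) 108 billion rupees: reserves +108B, deposits +108B.
OMO purchase (from banks) 240 billion rupees: reserves +240B, deposits 0.
Currency withdrawal 77 billion rupees: reserves −77B, deposits −77B.
Totals: Δreserves = +271B, Δdeposits = +31B.
Δrequired reserves = 5% × +31B = +1.55B.
Δexcess reserves = Δreserves − Δrequired = +271B − (+1.55B) = +269.45 billion.

+269.45 billion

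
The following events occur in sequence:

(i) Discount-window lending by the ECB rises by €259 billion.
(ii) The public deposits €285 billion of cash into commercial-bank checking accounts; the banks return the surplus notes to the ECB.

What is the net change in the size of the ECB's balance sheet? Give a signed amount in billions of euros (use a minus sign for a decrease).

Discount-window loan €259 billion: an ECB asset is acquired → +€259B.
Currency deposit €285 billion: only the composition of liabilities changes → 0.
Net: 259 + 0 = +€259 billion.

+€259 billion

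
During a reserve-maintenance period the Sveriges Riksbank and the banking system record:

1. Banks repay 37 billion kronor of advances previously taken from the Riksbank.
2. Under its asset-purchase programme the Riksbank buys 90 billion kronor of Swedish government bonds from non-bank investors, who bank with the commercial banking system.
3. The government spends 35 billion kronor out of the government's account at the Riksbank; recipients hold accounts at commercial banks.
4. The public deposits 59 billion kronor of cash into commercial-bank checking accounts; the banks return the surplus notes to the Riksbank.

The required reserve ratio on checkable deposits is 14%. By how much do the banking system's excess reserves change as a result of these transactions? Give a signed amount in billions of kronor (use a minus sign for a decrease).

+121.24 billion

Discount-window repayment 37 billion kronor: reserves −37B, deposits 0.
Asset purchase (from non-banks) 90 billion kronor: reserves +90B, deposits +90B.
Government spending 35 billion kronor: reserves +35B, deposits +35B.
Currency deposit 59 billion kronor: reserves +59B, deposits +59B.
Totals: Δreserves = +147B, Δdeposits = +184B.
Δrequired reserves = 14% × +184B = +25.76B.
Δexcess reserves = Δreserves − Δrequired = +147B − (+25.76B) = +121.24 billion.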